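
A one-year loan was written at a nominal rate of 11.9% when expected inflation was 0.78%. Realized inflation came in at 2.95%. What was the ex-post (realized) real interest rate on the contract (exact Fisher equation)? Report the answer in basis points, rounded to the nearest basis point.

Ex-post: (1 + 0.1190)/(1 + 0.0295) − 1 = 8.6935%
So the realized real rate is 869 basis points.

869 basis points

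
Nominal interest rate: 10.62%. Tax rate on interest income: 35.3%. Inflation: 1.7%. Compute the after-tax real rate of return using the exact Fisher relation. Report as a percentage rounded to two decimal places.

After-tax nominal return = 10.62% × (1 − 0.353) = 6.87114%.
1 + r = 1.0687114 / 1.01700 = 1.050847
After-tax real rate = 1.050847 − 1 → 5.08%.

5.08%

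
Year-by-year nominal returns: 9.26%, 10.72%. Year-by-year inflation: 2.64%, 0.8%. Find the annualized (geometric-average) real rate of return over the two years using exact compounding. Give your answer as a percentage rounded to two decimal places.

8.13%

Compound the nominal returns: 1.0926 × 1.1072 = 1.20972672.
Compound inflation: 1.0264 × 1.0080 = 1.03461120.
Deflate: 1.20972672 / 1.03461120 = 1.16925732.
Annualized real rate = 1.16925732^(1/2) − 1 = 8.1322% → 8.13%.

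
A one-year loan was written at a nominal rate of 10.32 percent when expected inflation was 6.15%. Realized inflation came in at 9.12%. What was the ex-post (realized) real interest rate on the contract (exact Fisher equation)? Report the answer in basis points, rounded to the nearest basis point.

110 basis points

Ex-post: (1 + 0.1032)/(1 + 0.0912) − 1 = 1.0997%
So the realized real rate is 110 basis points.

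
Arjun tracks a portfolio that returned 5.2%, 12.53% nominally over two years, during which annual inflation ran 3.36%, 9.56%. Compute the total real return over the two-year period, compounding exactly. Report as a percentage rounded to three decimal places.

4.539%

Nominal growth factor = 1.0520 × 1.1253 = 1.183816
Price-level growth factor = 1.0336 × 1.0956 = 1.132412
Real growth factor = 1.183816 / 1.132412 = 1.045393
Total real return = 1.045393 − 1 → 4.539%.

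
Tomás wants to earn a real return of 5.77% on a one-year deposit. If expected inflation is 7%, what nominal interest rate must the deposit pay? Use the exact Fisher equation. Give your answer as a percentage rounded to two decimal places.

13.17%

(1 + i) = (1 + r)(1 + π) = 1.05770 × 1.07000 = 1.131739
i = 1.131739 − 1, so the required nominal rate is 13.17%.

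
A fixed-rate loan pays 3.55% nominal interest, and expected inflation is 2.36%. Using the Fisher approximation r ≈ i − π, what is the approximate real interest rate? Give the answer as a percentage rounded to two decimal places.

1.19%

r ≈ i − π = 3.55% − 2.36% = 1.19%.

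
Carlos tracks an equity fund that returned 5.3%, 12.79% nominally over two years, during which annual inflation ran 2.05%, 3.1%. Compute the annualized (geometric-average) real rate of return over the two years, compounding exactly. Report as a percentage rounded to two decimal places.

Nominal growth factor = 1.0530 × 1.1279 = 1.18767870
Price-level growth factor = 1.0205 × 1.0310 = 1.05213550
Real growth factor = 1.18767870 / 1.05213550 = 1.12882675
Annualized real rate = 1.12882675^(1/2) − 1 = 6.2463% → 6.25%.

6.25%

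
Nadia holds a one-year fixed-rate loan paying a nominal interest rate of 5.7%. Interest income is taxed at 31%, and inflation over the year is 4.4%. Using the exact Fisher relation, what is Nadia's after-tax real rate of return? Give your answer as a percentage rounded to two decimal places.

After-tax nominal return = 5.7% × (1 − 0.31) = 3.9330%.
1 + r = 1.03933 / 1.04400 = 0.995527
After-tax real rate = 0.995527 − 1 → -0.45%.

-0.45%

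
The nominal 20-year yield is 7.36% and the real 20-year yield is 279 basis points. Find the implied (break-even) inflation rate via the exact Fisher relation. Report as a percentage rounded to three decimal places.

(1 + π) = (1 + i)/(1 + r) = 1.07360 / 1.02790 = 1.044460
Break-even inflation = 1.044460 − 1 → 4.446%.

4.446%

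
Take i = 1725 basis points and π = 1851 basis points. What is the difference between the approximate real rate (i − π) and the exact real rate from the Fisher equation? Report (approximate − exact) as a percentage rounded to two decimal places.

Approximate: r ≈ 17.250% − 18.510% = -1.2600%
Exact: (1 + 0.1725)/(1 + 0.1851) − 1 = -1.0632%
Error = -1.2600% − (-1.0632%) = -0.1968% → -0.20%.

-0.20%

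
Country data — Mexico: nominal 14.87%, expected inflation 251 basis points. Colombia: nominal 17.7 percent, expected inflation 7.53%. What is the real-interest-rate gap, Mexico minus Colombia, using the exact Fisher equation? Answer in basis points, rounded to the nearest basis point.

Mexico: (1 + 0.1487)/(1 + 0.0251) − 1 = 12.0574%
Colombia: (1 + 0.1770)/(1 + 0.0753) − 1 = 9.4578%
Differential = 12.0574% − 9.4578% = 2.5995% → 260 basis points.

260 basis points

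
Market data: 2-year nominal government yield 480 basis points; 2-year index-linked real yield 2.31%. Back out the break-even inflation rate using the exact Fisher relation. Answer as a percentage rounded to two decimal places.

2.43%

(1 + π) = (1 + i)/(1 + r) = 1.04800 / 1.02310 = 1.024338
Break-even inflation = 1.024338 − 1 → 2.43%.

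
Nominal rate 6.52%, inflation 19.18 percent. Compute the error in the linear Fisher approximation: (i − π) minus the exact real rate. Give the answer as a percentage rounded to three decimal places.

-2.037%

Approximate: r ≈ 6.520% − 19.180% = -12.6600%
Exact: (1 + 0.0652)/(1 + 0.1918) − 1 = -10.6226%
Error = -12.6600% − (-10.6226%) = -2.0374% → -2.037%.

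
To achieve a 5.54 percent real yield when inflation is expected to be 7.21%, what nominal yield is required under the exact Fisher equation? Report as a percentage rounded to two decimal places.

13.15%

(1 + i) = (1 + r)(1 + π) = 1.05540 × 1.07210 = 1.13149434
i = 1.13149434 − 1, so the required nominal rate is 13.15%.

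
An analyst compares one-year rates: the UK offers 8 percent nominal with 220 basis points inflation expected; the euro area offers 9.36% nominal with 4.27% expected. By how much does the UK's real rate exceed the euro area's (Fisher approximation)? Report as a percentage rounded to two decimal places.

The UK: 8% − 2.2% = 5.800%
The euro area: 9.36% − 4.27% = 5.090%
Differential = 0.710% → 0.71%.

0.71%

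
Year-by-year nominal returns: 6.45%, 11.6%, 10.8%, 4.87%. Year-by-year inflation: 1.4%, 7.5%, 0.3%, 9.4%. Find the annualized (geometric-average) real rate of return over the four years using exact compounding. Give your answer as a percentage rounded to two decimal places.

3.65%

Compound the nominal returns: 1.0645 × 1.1160 × 1.1080 × 1.0487 = 1.38038709.
Compound inflation: 1.0140 × 1.0750 × 1.0030 × 1.0940 = 1.19609224.
Deflate: 1.38038709 / 1.19609224 = 1.15408080.
Annualized real rate = 1.15408080^(1/4) − 1 = 3.6476% → 3.65%.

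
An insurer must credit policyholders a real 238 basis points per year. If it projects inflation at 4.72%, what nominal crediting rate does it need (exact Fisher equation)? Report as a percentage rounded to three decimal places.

(1 + i) = (1 + r)(1 + π) = 1.02380 × 1.04720 = 1.07212336
i = 1.07212336 − 1, so the required nominal rate is 7.212%.

7.212%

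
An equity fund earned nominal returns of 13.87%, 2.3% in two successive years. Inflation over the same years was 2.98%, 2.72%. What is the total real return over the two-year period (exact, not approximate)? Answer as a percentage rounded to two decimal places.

10.12%

Nominal growth factor = 1.1387 × 1.0230 = 1.164890
Price-level growth factor = 1.0298 × 1.0272 = 1.057811
Real growth factor = 1.164890 / 1.057811 = 1.101228
Total real return = 1.101228 − 1 → 10.12%.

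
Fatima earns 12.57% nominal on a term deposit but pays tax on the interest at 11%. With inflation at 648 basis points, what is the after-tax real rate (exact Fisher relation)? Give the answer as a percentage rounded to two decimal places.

After-tax nominal return = 12.57% × (1 − 0.11) = 11.1873%.
1 + r = 1.111873 / 1.06480 = 1.044208
After-tax real rate = 1.044208 − 1 → 4.42%.

4.42%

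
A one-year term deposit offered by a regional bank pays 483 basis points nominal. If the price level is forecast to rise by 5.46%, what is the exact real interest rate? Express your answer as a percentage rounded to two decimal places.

-0.60%

By the Fisher relation, 1 + r = (1 + i)/(1 + π).
1 + r = 1.04830 / 1.05460 = 0.994026
r = 0.994026 − 1 = -0.5974%, i.e. -0.60%.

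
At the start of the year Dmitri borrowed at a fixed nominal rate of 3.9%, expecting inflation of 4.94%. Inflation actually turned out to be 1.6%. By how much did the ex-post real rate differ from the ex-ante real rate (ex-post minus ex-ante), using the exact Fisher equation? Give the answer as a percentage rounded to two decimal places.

Ex-ante: (1 + 0.0390)/(1 + 0.0494) − 1 = -0.9910%
Ex-post: (1 + 0.0390)/(1 + 0.0160) − 1 = 2.2638%
Difference (ex-post − ex-ante) = 3.2548% → 3.25%.

3.25%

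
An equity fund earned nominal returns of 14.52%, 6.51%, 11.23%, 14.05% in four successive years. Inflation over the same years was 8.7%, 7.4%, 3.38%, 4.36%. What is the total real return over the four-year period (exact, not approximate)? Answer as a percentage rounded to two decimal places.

22.85%

Compound the nominal returns: 1.1452 × 1.0651 × 1.1123 × 1.1405 = 1.547351.
Compound inflation: 1.0870 × 1.0740 × 1.0338 × 1.0436 = 1.259518.
Deflate: 1.547351 / 1.259518 = 1.228526.
Total real return = 1.228526 − 1 → 22.85%.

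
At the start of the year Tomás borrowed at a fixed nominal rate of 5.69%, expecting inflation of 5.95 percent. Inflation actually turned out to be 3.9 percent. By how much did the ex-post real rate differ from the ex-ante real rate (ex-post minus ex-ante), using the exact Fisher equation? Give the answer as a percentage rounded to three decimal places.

1.968%

Ex-ante: (1 + 0.0569)/(1 + 0.0595) − 1 = -0.2454%
Ex-post: (1 + 0.0569)/(1 + 0.0390) − 1 = 1.7228%
Difference (ex-post − ex-ante) = 1.9682% → 1.968%.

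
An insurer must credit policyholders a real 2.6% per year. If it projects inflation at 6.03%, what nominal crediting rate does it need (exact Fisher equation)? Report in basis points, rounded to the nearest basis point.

879 basis points

(1 + i) = (1 + r)(1 + π) = 1.02600 × 1.06030 = 1.0878678
i = 1.0878678 − 1, so the required nominal rate is 879 basis points.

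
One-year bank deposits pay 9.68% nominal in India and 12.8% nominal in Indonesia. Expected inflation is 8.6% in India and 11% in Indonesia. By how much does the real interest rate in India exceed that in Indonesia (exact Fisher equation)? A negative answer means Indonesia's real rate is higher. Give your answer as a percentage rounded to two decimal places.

India: (1 + 0.0968)/(1 + 0.0860) − 1 = 0.9945%
Indonesia: (1 + 0.1280)/(1 + 0.1100) − 1 = 1.6216%
Differential = 0.9945% − 1.6216% = -0.6271% → -0.63%.

-0.63%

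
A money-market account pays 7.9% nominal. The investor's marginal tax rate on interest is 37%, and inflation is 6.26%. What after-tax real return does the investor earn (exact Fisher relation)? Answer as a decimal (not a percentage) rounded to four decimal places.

-0.0121

After-tax nominal return = 7.9% × (1 − 0.37) = 4.9770%.
1 + r = 1.04977 / 1.06260 = 0.987926
After-tax real rate = 0.987926 − 1 → -0.0121.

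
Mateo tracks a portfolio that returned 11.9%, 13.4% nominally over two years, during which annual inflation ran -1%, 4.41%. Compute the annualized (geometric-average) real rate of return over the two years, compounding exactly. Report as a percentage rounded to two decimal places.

10.80%

Compound the nominal returns: 1.1190 × 1.1340 = 1.26894600.
Compound inflation: 0.9900 × 1.0441 = 1.03365900.
Deflate: 1.26894600 / 1.03365900 = 1.22762536.
Annualized real rate = 1.22762536^(1/2) − 1 = 10.7983% → 10.80%.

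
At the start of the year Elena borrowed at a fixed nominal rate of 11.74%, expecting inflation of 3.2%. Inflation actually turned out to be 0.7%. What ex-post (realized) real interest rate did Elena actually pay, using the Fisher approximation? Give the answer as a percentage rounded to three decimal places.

11.040%

Ex-post: 11.74% − 0.7% = 11.040%
So the realized real rate is 11.040%.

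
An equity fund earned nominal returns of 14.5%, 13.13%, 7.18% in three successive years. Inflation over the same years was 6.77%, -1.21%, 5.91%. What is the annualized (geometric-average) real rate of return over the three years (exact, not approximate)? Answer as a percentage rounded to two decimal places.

7.51%

Compound the nominal returns: 1.1450 × 1.1313 × 1.0718 = 1.38834380.
Compound inflation: 1.0677 × 0.9879 × 1.0591 = 1.11711838.
Deflate: 1.38834380 / 1.11711838 = 1.24279023.
Annualized real rate = 1.24279023^(1/3) − 1 = 7.5142% → 7.51%.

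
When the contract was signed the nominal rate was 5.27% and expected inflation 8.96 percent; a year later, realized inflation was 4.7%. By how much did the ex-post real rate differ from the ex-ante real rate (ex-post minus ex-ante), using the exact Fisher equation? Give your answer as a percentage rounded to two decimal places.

3.93%

Ex-ante: (1 + 0.0527)/(1 + 0.0896) − 1 = -3.3866%
Ex-post: (1 + 0.0527)/(1 + 0.0470) − 1 = 0.5444%
Difference (ex-post − ex-ante) = 3.9310% → 3.93%.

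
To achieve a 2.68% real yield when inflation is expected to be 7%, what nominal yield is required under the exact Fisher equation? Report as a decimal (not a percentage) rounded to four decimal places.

0.0987

(1 + i) = (1 + r)(1 + π) = 1.02680 × 1.07000 = 1.098676
i = 1.098676 − 1, so the required nominal rate is 0.0987.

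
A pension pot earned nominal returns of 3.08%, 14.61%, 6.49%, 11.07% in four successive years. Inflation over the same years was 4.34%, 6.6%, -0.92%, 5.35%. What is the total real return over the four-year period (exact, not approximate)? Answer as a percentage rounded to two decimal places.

20.36%

Nominal growth factor = 1.0308 × 1.1461 × 1.0649 × 1.1107 = 1.397341
Price-level growth factor = 1.0434 × 1.0660 × 0.9908 × 1.0535 = 1.160990
Real growth factor = 1.397341 / 1.160990 = 1.203577
Total real return = 1.203577 − 1 → 20.36%.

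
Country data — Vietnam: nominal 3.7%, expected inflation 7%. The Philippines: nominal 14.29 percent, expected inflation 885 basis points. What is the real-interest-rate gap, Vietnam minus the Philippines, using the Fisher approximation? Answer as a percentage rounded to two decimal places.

Vietnam: 3.7% − 7% = -3.300%
The Philippines: 14.29% − 8.85% = 5.440%
Differential = -8.740% → -8.74%.

-8.74%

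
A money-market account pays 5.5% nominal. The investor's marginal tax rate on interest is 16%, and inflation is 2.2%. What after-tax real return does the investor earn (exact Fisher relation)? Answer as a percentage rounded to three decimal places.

After-tax nominal return = 5.5% × (1 − 0.16) = 4.6200%.
1 + r = 1.04620 / 1.02200 = 1.023679
After-tax real rate = 1.023679 − 1 → 2.368%.

2.368%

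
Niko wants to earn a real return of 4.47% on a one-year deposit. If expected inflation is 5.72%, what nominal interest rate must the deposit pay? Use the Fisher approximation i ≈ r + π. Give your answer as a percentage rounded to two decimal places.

i ≈ r + π = 4.47% + 5.72% = 10.19%.

10.19%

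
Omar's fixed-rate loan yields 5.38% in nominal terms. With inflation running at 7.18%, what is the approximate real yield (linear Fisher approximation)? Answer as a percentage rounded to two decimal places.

-1.80%

r ≈ i − π = 5.38% − 7.18% = -1.80%.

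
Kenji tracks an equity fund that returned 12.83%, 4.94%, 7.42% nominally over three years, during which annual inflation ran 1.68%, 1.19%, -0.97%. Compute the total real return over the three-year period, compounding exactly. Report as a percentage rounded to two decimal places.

24.83%

Nominal growth factor = 1.1283 × 1.0494 × 1.0742 = 1.271894
Price-level growth factor = 1.0168 × 1.0119 × 0.9903 = 1.018920
Real growth factor = 1.271894 / 1.018920 = 1.248277
Total real return = 1.248277 − 1 → 24.83%.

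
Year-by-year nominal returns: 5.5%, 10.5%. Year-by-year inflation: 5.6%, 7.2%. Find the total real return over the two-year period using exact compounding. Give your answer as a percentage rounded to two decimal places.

2.98%

Compound the nominal returns: 1.0550 × 1.1050 = 1.165775.
Compound inflation: 1.0560 × 1.0720 = 1.132032.
Deflate: 1.165775 / 1.132032 = 1.029807.
Total real return = 1.029807 − 1 → 2.98%.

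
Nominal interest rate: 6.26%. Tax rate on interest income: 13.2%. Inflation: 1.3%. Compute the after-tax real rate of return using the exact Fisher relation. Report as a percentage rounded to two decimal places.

4.08%

After-tax nominal return = 6.26% × (1 − 0.132) = 5.43368%.
1 + r = 1.0543368 / 1.01300 = 1.040806
After-tax real rate = 1.040806 − 1 → 4.08%.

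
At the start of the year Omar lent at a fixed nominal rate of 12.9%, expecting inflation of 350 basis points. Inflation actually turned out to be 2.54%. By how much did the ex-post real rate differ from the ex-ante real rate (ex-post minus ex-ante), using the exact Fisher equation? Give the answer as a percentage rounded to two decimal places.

Ex-ante: (1 + 0.1290)/(1 + 0.0350) − 1 = 9.0821%
Ex-post: (1 + 0.1290)/(1 + 0.0254) − 1 = 10.1034%
Difference (ex-post − ex-ante) = 1.0212% → 1.02%.

1.02%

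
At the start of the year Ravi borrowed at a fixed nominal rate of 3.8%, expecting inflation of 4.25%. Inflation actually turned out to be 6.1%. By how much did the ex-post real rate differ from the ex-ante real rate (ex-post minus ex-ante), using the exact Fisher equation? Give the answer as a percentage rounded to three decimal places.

Ex-ante: (1 + 0.0380)/(1 + 0.0425) − 1 = -0.4317%
Ex-post: (1 + 0.0380)/(1 + 0.0610) − 1 = -2.1678%
Difference (ex-post − ex-ante) = -1.7361% → -1.736%.

-1.736%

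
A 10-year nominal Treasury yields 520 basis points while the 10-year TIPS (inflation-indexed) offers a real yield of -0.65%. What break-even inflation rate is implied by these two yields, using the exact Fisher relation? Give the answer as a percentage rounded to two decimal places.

(1 + π) = (1 + i)/(1 + r) = 1.05200 / 0.99350 = 1.058883
Break-even inflation = 1.058883 − 1 → 5.89%.

5.89%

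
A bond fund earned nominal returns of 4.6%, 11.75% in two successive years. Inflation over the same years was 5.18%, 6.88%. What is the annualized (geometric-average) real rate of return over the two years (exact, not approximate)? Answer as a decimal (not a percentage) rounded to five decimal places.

0.01971

Nominal growth factor = 1.0460 × 1.1175 = 1.16890500
Price-level growth factor = 1.0518 × 1.0688 = 1.12416384
Real growth factor = 1.16890500 / 1.12416384 = 1.03979950
Annualized real rate = 1.03979950^(1/2) − 1 = 1.9706% → 0.01971.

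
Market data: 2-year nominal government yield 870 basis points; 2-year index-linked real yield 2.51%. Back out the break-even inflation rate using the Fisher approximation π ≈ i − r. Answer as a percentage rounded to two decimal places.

π ≈ i − r = 8.7% − 2.51% → 6.19%.

6.19%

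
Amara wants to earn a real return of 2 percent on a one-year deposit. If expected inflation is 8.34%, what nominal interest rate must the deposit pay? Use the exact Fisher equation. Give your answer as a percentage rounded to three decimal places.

10.507%

(1 + i) = (1 + r)(1 + π) = 1.02000 × 1.08340 = 1.105068
i = 1.105068 − 1, so the required nominal rate is 10.507%.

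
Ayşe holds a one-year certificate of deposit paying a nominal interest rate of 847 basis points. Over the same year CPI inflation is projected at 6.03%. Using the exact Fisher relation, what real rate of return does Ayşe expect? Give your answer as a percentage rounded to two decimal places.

By the Fisher relation, 1 + r = (1 + i)/(1 + π).
1 + r = 1.08470 / 1.06030 = 1.023012
r = 1.023012 − 1 = 2.3012%, i.e. 2.30%.

2.30%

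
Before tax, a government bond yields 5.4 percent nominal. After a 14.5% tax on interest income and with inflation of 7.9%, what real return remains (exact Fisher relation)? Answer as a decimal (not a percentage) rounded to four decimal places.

After-tax nominal return = 5.4% × (1 − 0.145) = 4.6170%.
1 + r = 1.04617 / 1.07900 = 0.969574
After-tax real rate = 0.969574 − 1 → -0.0304.

-0.0304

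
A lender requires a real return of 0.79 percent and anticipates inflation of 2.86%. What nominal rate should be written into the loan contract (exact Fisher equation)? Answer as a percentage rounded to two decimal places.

(1 + i) = (1 + r)(1 + π) = 1.00790 × 1.02860 = 1.03672594
i = 1.03672594 − 1, so the required nominal rate is 3.67%.

3.67%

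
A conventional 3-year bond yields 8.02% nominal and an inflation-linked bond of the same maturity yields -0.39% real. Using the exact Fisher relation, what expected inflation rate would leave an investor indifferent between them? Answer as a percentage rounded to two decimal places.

(1 + π) = (1 + i)/(1 + r) = 1.08020 / 0.99610 = 1.084429
Break-even inflation = 1.084429 − 1 → 8.44%.

8.44%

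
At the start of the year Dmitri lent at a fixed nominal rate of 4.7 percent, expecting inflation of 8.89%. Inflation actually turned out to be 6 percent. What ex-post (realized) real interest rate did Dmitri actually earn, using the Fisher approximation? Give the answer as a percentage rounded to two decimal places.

-1.30%

Ex-post: 4.7% − 6% = -1.300%
So the realized real rate is -1.30%.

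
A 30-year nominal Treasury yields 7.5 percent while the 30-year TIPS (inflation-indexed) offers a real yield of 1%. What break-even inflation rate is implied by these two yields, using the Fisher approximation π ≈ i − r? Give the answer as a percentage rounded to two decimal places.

6.50%

π ≈ i − r = 7.5% − 1% → 6.50%.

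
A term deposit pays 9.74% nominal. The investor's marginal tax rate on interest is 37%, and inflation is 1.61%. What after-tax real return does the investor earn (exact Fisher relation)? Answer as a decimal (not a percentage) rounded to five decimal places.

0.04454

After-tax nominal return = 9.74% × (1 − 0.37) = 6.1362%.
1 + r = 1.061362 / 1.01610 = 1.0445448
After-tax real rate = 1.0445448 − 1 → 0.04454.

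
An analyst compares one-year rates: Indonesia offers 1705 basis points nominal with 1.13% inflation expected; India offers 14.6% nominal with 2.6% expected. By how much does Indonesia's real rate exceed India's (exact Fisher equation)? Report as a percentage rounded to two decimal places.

Indonesia: (1 + 0.1705)/(1 + 0.0113) − 1 = 15.7421%
India: (1 + 0.1460)/(1 + 0.0260) − 1 = 11.6959%
Differential = 15.7421% − 11.6959% = 4.0462% → 4.05%.

4.05%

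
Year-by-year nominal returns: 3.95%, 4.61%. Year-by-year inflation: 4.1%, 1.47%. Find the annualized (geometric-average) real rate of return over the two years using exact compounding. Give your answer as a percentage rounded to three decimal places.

Compound the nominal returns: 1.0395 × 1.0461 = 1.08742095.
Compound inflation: 1.0410 × 1.0147 = 1.05630270.
Deflate: 1.08742095 / 1.05630270 = 1.02945960.
Annualized real rate = 1.02945960^(1/2) − 1 = 1.4623% → 1.462%.

1.462%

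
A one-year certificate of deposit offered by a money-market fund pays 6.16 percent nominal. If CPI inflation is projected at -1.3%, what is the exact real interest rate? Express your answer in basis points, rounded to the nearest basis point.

By the Fisher identity, 1 + r = (1 + i)/(1 + π).
1 + r = 1.06160 / 0.98700 = 1.075583
r = 1.075583 − 1 = 7.5583%, i.e. 756 basis points.

756 basis points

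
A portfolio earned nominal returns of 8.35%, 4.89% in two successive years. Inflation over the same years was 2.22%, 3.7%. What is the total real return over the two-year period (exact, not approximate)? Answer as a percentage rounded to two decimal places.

7.21%

Compound the nominal returns: 1.0835 × 1.0489 = 1.136483.
Compound inflation: 1.0222 × 1.0370 = 1.060021.
Deflate: 1.136483 / 1.060021 = 1.072132.
Total real return = 1.072132 − 1 → 7.21%.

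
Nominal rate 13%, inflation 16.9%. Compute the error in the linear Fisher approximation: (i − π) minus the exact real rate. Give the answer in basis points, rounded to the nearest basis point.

Approximate: r ≈ 13.000% − 16.900% = -3.9000%
Exact: (1 + 0.1300)/(1 + 0.1690) − 1 = -3.3362%
Error = -3.9000% − (-3.3362%) = -0.5638% → -56 basis points.

-56 basis points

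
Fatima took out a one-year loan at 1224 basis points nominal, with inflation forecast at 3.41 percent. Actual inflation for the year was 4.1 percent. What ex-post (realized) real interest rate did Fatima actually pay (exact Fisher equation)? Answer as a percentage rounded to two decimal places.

7.82%

Ex-post: (1 + 0.1224)/(1 + 0.0410) − 1 = 7.8194%
So the realized real rate is 7.82%.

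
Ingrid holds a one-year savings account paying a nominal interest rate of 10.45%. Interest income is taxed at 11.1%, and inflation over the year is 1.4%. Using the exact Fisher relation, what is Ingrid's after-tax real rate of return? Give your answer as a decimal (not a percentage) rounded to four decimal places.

0.0778

After-tax nominal return = 10.45% × (1 − 0.111) = 9.29005%.
1 + r = 1.0929005 / 1.01400 = 1.077811
After-tax real rate = 1.077811 − 1 → 0.0778.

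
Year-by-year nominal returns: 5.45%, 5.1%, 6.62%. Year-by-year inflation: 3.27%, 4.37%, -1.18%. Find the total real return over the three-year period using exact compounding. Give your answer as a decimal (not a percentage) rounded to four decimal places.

Compound the nominal returns: 1.0545 × 1.0510 × 1.0662 = 1.181648.
Compound inflation: 1.0327 × 1.0437 × 0.9882 = 1.065111.
Deflate: 1.181648 / 1.065111 = 1.109413.
Total real return = 1.109413 − 1 → 0.1094.

0.1094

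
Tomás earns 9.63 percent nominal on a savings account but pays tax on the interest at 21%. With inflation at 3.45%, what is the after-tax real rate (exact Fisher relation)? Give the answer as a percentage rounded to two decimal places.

4.02%

After-tax nominal return = 9.63% × (1 − 0.21) = 7.6077%.
1 + r = 1.076077 / 1.03450 = 1.040190
After-tax real rate = 1.040190 − 1 → 4.02%.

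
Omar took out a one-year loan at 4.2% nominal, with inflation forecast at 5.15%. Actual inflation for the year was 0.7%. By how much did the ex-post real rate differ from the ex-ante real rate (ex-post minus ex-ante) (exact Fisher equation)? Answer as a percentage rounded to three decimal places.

4.379%

Ex-ante: (1 + 0.0420)/(1 + 0.0515) − 1 = -0.9035%
Ex-post: (1 + 0.0420)/(1 + 0.0070) − 1 = 3.4757%
Difference (ex-post − ex-ante) = 4.3791% → 4.379%.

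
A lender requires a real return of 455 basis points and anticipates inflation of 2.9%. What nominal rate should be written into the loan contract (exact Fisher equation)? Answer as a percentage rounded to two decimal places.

(1 + i) = (1 + r)(1 + π) = 1.04550 × 1.02900 = 1.0758195
i = 1.0758195 − 1, so the required nominal rate is 7.58%.

7.58%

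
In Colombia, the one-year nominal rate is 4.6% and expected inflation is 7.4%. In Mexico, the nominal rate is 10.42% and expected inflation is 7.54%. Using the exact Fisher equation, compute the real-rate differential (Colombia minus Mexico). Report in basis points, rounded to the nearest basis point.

Colombia: (1 + 0.0460)/(1 + 0.0740) − 1 = -2.6071%
Mexico: (1 + 0.1042)/(1 + 0.0754) − 1 = 2.6781%
Differential = -2.6071% − 2.6781% = -5.2851% → -529 basis points.

-529 basis points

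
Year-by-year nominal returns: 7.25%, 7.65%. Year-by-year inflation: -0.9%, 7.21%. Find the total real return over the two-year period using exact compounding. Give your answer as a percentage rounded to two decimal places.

Compound the nominal returns: 1.0725 × 1.0765 = 1.154546.
Compound inflation: 0.9910 × 1.0721 = 1.062451.
Deflate: 1.154546 / 1.062451 = 1.086682.
Total real return = 1.086682 − 1 → 8.67%.

8.67%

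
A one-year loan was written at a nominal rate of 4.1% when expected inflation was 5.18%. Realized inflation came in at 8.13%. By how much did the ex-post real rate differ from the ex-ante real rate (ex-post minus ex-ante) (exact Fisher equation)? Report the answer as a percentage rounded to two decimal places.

Ex-ante: (1 + 0.0410)/(1 + 0.0518) − 1 = -1.0268%
Ex-post: (1 + 0.0410)/(1 + 0.0813) − 1 = -3.7270%
Difference (ex-post − ex-ante) = -2.7002% → -2.70%.

-2.70%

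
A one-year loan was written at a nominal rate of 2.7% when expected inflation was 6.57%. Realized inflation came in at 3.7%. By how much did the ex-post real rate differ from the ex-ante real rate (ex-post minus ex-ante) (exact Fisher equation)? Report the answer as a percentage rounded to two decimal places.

Ex-ante: (1 + 0.0270)/(1 + 0.0657) − 1 = -3.6314%
Ex-post: (1 + 0.0270)/(1 + 0.0370) − 1 = -0.9643%
Difference (ex-post − ex-ante) = 2.6671% → 2.67%.

2.67%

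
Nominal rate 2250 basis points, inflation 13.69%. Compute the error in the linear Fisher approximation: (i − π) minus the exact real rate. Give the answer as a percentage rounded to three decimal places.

1.061%

Approximate: r ≈ 22.500% − 13.690% = 8.8100%
Exact: (1 + 0.2250)/(1 + 0.1369) − 1 = 7.7491%
Error = 8.8100% − 7.7491% = 1.0609% → 1.061%.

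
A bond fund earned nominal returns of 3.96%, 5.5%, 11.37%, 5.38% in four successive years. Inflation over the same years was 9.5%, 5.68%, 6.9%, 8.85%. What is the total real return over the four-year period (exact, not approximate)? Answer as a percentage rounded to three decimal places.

-4.406%

Nominal growth factor = 1.0396 × 1.0550 × 1.1137 × 1.0538 = 1.287197
Price-level growth factor = 1.0950 × 1.0568 × 1.0690 × 1.0885 = 1.346521
Real growth factor = 1.287197 / 1.346521 = 0.955943
Total real return = 0.955943 − 1 → -4.406%.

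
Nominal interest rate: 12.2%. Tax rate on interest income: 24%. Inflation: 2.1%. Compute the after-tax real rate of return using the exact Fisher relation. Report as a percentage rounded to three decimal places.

After-tax nominal return = 12.2% × (1 − 0.24) = 9.2720%.
1 + r = 1.09272 / 1.02100 = 1.0702449
After-tax real rate = 1.0702449 − 1 → 7.024%.

7.024%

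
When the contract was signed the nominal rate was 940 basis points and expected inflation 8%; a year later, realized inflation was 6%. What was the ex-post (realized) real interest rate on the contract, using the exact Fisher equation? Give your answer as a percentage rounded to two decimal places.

3.21%

Ex-post: (1 + 0.0940)/(1 + 0.0600) − 1 = 3.2075%
So the realized real rate is 3.21%.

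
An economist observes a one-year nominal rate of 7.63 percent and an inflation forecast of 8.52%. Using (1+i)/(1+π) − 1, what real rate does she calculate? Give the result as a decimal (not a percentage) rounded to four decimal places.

By the Fisher identity, 1 + r = (1 + i)/(1 + π).
1 + r = 1.07630 / 1.08520 = 0.991799
r = 0.991799 − 1 = -0.8201%, i.e. -0.0082.

-0.0082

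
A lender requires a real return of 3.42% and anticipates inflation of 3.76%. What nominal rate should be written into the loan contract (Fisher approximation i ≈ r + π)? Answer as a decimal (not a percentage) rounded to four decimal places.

0.0718

i ≈ r + π = 3.42% + 3.76% = 0.0718.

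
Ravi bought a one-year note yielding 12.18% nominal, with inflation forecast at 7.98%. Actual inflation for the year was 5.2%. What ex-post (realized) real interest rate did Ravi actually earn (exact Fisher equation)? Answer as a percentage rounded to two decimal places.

6.63%

Ex-post: (1 + 0.1218)/(1 + 0.0520) − 1 = 6.63498%
So the realized real rate is 6.63%.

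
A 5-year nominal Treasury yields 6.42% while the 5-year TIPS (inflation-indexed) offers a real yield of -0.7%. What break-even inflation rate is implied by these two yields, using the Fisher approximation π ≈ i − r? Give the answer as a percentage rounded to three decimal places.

π ≈ i − r = 6.42% − (-0.7%) → 7.120%.

7.120%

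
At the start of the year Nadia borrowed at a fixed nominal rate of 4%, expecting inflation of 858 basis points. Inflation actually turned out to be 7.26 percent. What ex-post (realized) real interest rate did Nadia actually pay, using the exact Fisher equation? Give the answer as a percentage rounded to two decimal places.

-3.04%

Ex-post: (1 + 0.0400)/(1 + 0.0726) − 1 = -3.0393%
So the realized real rate is -3.04%.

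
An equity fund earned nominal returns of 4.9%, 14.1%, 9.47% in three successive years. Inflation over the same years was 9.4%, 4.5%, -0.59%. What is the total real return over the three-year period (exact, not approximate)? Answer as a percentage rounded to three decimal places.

15.290%

Nominal growth factor = 1.0490 × 1.1410 × 1.0947 = 1.310256
Price-level growth factor = 1.0940 × 1.0450 × 0.9941 = 1.136485
Real growth factor = 1.310256 / 1.136485 = 1.152902
Total real return = 1.152902 − 1 → 15.290%.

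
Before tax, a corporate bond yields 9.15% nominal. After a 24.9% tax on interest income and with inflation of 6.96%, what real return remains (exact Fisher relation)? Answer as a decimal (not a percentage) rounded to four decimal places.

After-tax nominal return = 9.15% × (1 − 0.249) = 6.87165%.
1 + r = 1.0687165 / 1.06960 = 0.999174
After-tax real rate = 0.999174 − 1 → -0.0008.

-0.0008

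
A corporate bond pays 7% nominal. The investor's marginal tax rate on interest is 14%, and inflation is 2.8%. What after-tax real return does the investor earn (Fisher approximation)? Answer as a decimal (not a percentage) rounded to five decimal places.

After-tax nominal return = 7% × (1 − 0.14) = 6.0200%.
r ≈ 6.0200% − 2.8% → 0.03220.

0.03220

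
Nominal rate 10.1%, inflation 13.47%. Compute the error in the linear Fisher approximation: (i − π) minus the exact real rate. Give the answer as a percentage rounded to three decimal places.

Approximate: r ≈ 10.100% − 13.470% = -3.3700%
Exact: (1 + 0.1010)/(1 + 0.1347) − 1 = -2.9699%
Error = -3.3700% − (-2.9699%) = -0.4001% → -0.400%.

-0.400%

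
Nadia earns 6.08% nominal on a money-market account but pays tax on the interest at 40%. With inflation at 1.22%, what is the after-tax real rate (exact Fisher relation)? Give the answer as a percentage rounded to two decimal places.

After-tax nominal return = 6.08% × (1 − 0.4) = 3.6480%.
1 + r = 1.03648 / 1.01220 = 1.023987
After-tax real rate = 1.023987 − 1 → 2.40%.

2.40%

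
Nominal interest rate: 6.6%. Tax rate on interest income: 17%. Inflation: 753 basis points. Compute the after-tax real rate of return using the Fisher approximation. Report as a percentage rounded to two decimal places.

After-tax nominal return = 6.6% × (1 − 0.17) = 5.4780%.
r ≈ 5.4780% − 7.53% → -2.05%.

-2.05%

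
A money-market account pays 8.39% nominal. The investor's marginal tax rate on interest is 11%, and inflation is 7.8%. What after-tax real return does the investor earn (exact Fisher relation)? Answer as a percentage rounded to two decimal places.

After-tax nominal return = 8.39% × (1 − 0.11) = 7.4671%.
1 + r = 1.074671 / 1.07800 = 0.996912
After-tax real rate = 0.996912 − 1 → -0.31%.

-0.31%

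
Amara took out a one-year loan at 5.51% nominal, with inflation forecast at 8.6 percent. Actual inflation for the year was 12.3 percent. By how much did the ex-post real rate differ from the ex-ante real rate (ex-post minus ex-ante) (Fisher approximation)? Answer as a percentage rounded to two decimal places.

-3.70%

Ex-ante: 5.51% − 8.6% = -3.090%
Ex-post: 5.51% − 12.3% = -6.790%
Difference (ex-post − ex-ante) = -3.7000% → -3.70%.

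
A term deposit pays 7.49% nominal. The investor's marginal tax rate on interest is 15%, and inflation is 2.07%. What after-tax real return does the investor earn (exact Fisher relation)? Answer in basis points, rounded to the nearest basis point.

421 basis points

After-tax nominal return = 7.49% × (1 − 0.15) = 6.3665%.
1 + r = 1.063665 / 1.02070 = 1.042094
After-tax real rate = 1.042094 − 1 → 421 basis points.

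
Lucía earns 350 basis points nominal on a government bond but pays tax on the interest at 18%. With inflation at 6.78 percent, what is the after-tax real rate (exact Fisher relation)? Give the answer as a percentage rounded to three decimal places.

After-tax nominal return = 3.5% × (1 − 0.18) = 2.8700%.
1 + r = 1.02870 / 1.06780 = 0.963383
After-tax real rate = 0.963383 − 1 → -3.662%.

-3.662%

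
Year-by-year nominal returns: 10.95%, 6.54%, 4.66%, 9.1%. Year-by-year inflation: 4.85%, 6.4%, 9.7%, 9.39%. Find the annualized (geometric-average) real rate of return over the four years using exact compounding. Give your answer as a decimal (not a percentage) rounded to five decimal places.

Compound the nominal returns: 1.1095 × 1.0654 × 1.0466 × 1.0910 = 1.34972558.
Compound inflation: 1.0485 × 1.0640 × 1.0970 × 1.0939 = 1.33873406.
Deflate: 1.34972558 / 1.33873406 = 1.00821039.
Annualized real rate = 1.00821039^(1/4) − 1 = 0.2046% → 0.00205.

0.00205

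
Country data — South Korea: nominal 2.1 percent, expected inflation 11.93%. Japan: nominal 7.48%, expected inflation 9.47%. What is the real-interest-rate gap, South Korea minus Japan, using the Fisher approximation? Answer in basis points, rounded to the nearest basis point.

-784 basis points

South Korea: 2.1% − 11.93% = -9.830%
Japan: 7.48% − 9.47% = -1.990%
Differential = -7.840% → -784 basis points.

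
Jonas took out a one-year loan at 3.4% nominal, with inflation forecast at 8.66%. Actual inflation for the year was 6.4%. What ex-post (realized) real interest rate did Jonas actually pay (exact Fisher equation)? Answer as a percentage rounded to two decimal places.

Ex-post: (1 + 0.0340)/(1 + 0.0640) − 1 = -2.8195%
So the realized real rate is -2.82%.

-2.82%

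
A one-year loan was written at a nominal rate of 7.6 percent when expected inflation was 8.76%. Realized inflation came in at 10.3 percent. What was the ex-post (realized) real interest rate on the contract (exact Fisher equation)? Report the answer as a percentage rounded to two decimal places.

Ex-post: (1 + 0.0760)/(1 + 0.1030) − 1 = -2.4479%
So the realized real rate is -2.45%.

-2.45%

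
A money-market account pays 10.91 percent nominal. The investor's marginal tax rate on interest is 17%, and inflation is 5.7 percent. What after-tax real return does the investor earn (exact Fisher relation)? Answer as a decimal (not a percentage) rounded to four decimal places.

After-tax nominal return = 10.91% × (1 − 0.17) = 9.0553%.
1 + r = 1.090553 / 1.05700 = 1.031744
After-tax real rate = 1.031744 − 1 → 0.0317.

0.0317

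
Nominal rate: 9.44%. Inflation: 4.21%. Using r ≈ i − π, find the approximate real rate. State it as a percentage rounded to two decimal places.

5.23%

r ≈ i − π = 9.44% − 4.21% = 5.23%.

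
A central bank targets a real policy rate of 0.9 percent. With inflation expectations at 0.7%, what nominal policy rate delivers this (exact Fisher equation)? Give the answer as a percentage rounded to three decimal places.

1.606%

(1 + i) = (1 + r)(1 + π) = 1.00900 × 1.00700 = 1.016063
i = 1.016063 − 1, so the required nominal rate is 1.606%.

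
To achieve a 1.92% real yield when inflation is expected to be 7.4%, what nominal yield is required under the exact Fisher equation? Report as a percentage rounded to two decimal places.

9.46%

(1 + i) = (1 + r)(1 + π) = 1.01920 × 1.07400 = 1.0946208
i = 1.0946208 − 1, so the required nominal rate is 9.46%.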